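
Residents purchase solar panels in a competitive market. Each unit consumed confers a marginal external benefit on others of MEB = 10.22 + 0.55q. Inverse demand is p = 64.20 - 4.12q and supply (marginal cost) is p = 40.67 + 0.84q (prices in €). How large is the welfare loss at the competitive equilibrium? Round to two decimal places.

DWL = €18.66

Market equilibrium (private): 40.67 + 0.84q = 64.20 - 4.12q → q_m = 4.7440.
Social marginal benefit = demand + MEB = 74.42 - 3.57q.
Set SMB = MC: 74.42 - 3.57q = 40.67 + 0.84q → q* = 7.6531.
The welfare-loss triangle has base |q_m − q*| and height MEB(q_m) (the vertical gap between SMB and MC is zero at q* and MEB at q_m).
DWL = ½ × 2.9091 × 12.8292 = 18.6607.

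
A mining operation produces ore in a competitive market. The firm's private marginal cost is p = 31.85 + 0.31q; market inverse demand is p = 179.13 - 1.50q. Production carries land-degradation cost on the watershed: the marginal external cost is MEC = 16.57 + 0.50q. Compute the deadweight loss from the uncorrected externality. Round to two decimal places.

DWL = 709.56

Market equilibrium (private): 31.85 + 0.31q = 179.13 - 1.50q → q_m = 81.3702.
Social marginal cost = private MC + MEC = 48.42 + 0.81q.
Set SMC = demand: 48.42 + 0.81q = 179.13 - 1.50q → q* = 56.5844.
The loss is the area between SMC and demand from q* to q_m; with linear curves that's a triangle of height MEC(q_m).
DWL = ½ × 24.7858 × 57.2551 = 709.5567.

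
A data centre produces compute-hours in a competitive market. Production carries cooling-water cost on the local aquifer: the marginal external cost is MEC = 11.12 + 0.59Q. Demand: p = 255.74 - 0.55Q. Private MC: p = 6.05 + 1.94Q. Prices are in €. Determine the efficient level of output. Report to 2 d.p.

Social marginal cost = private MC + MEC = 17.17 + 2.53Q.
Set SMC = demand: 17.17 + 2.53Q = 255.74 - 0.55Q → Q* = 77.4578.

Q* = 77.46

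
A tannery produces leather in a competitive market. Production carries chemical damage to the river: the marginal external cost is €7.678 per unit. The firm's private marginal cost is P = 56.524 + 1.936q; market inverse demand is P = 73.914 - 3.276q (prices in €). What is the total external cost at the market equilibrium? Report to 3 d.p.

€25.618

Market equilibrium (private): 56.524 + 1.936q = 73.914 - 3.276q → q_m = 3.3365.
Total external cost = MEC × q_m = 7.678 × 3.3365 = 25.6176.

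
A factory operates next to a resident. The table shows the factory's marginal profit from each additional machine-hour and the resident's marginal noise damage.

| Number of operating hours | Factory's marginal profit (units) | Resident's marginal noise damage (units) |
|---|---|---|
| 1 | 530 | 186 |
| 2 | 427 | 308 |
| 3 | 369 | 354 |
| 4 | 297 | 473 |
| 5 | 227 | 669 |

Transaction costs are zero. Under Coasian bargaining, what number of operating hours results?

Bargaining reaches the level where marginal profit last exceeds marginal noise damage.
That holds through level 3 (369 ≥ 354) but not at 4 (297 < 473).

3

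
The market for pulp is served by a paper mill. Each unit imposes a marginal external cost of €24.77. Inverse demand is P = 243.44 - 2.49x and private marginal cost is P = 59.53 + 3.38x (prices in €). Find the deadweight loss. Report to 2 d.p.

DWL = €52.26

Market equilibrium (private): 59.53 + 3.38x = 243.44 - 2.49x → x_m = 31.3305.
Social marginal cost = private MC + MEC = 84.30 + 3.38x.
Set SMC = demand: 84.30 + 3.38x = 243.44 - 2.49x → x* = 27.1107.
The welfare-loss triangle has base |x_m − x*| and height MEC(x_m) (the vertical gap between SMC and demand is zero at x* and MEC at x_m).
DWL = ½ × 4.2198 × 24.7700 = 52.2622.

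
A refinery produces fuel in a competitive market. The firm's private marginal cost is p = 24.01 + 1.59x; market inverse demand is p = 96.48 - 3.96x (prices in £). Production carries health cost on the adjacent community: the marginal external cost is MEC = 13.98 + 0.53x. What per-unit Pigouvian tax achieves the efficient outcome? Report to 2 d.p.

tax = £19.08 per unit

Social marginal cost = private MC + MEC = 37.99 + 2.12x.
Set SMC = demand: 37.99 + 2.12x = 96.48 - 3.96x → x* = 9.6201.
The Pigouvian tax equals MEC at x*: 13.98 + 0.53×9.6201 = 19.0787.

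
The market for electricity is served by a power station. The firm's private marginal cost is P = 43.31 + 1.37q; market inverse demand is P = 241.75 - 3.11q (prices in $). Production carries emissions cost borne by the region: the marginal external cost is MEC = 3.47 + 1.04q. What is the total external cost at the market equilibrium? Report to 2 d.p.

$1173.95

Market equilibrium (private): 43.31 + 1.37q = 241.75 - 3.11q → q_m = 44.2946.
Total external cost = ∫₀^{q_m} (3.47 + 1.04q) dq = 3.47×44.2946 + ½×1.04×44.2946² = 1173.9483.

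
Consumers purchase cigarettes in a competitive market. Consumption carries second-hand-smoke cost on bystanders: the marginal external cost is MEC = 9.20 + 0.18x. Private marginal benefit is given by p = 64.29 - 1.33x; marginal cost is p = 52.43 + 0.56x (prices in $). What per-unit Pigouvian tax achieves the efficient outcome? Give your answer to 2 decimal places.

Social marginal benefit = demand − MEC = 55.09 - 1.51x.
Set SMB = MC: 55.09 - 1.51x = 52.43 + 0.56x → x* = 1.2850.
The Pigouvian tax equals MEC at x*: 9.20 + 0.18×1.2850 = 9.4313.

tax = $9.43 per unit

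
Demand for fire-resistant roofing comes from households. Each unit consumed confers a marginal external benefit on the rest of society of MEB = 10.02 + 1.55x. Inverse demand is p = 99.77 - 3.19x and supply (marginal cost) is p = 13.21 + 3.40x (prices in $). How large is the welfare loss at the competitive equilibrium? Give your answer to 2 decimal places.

DWL = $91.56

Market equilibrium (private): 13.21 + 3.40x = 99.77 - 3.19x → x_m = 13.1351.
Social marginal benefit = demand + MEB = 109.79 - 1.64x.
Set SMB = MC: 109.79 - 1.64x = 13.21 + 3.40x → x* = 19.1627.
The loss is the area between SMB and MC from x* to x_m; with linear curves that's a triangle of height MEB(x_m).
DWL = ½ × 6.0276 × 30.3793 = 91.5571.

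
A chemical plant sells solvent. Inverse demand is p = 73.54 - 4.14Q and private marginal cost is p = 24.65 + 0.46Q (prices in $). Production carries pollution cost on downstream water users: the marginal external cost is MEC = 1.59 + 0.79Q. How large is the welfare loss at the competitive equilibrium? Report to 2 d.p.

DWL = $9.25

Market equilibrium (private): 24.65 + 0.46Q = 73.54 - 4.14Q → Q_m = 10.6283.
Social marginal cost = private MC + MEC = 26.24 + 1.25Q.
Set SMC = demand: 26.24 + 1.25Q = 73.54 - 4.14Q → Q* = 8.7755.
The welfare-loss triangle has base |Q_m − Q*| and height MEC(Q_m) (the vertical gap between SMC and demand is zero at Q* and MEC at Q_m).
DWL = ½ × 1.8528 × 9.9863 = 9.2513.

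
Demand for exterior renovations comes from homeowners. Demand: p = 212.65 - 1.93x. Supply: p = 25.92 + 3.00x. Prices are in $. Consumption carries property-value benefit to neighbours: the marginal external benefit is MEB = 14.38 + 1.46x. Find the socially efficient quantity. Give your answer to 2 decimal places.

Social marginal benefit = demand + MEB = 227.03 - 0.47x.
Set SMB = MC: 227.03 - 0.47x = 25.92 + 3.00x → x* = 57.9568.

x* = 57.96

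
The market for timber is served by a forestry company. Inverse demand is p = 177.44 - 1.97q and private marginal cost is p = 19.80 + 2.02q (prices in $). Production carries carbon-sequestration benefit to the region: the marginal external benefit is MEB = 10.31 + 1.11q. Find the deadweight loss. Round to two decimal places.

DWL = $509.34

Market equilibrium (private): 19.80 + 2.02q = 177.44 - 1.97q → q_m = 39.5088.
Social marginal cost = private MC − MEB = 9.49 + 0.91q.
Set SMC = demand: 9.49 + 0.91q = 177.44 - 1.97q → q* = 58.3160.
The welfare-loss triangle has base |q_m − q*| and height MEB(q_m) (the vertical gap between SMC and demand is zero at q* and MEB at q_m).
DWL = ½ × 18.8072 × 54.1647 = 509.3432.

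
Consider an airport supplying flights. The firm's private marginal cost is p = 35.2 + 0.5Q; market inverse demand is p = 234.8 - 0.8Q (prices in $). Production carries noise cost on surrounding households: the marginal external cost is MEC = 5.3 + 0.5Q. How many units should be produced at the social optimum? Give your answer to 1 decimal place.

Social marginal cost = private MC + MEC = 40.5 + Q.
Set SMC = demand: 40.5 + Q = 234.8 - 0.8Q → Q* = 107.9444.

Q* = 107.9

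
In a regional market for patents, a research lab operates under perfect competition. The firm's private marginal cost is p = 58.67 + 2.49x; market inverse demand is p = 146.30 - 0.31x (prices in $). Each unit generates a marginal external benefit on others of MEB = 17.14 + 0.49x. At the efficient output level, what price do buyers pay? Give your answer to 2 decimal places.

P = $132.24

Social marginal cost = private MC − MEB = 41.53 + 2.00x.
Set SMC = demand: 41.53 + 2.00x = 146.30 - 0.31x → x* = 45.3550.
Consumer price on the demand curve at x*: 146.30 − 0.31×45.3550 = 132.2400.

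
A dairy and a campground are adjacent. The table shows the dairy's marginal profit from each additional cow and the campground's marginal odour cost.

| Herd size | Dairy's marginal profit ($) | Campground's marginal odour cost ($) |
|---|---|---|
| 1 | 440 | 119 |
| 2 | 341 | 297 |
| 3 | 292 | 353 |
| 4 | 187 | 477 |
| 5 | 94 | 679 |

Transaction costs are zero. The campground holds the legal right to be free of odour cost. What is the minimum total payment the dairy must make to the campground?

$416

Efficient level: marginal profit ≥ marginal odour cost through level 2, so k* = 2.
With the campground holding the right, the dairy must at least compensate total damage at k*: 119 + 297 = 416.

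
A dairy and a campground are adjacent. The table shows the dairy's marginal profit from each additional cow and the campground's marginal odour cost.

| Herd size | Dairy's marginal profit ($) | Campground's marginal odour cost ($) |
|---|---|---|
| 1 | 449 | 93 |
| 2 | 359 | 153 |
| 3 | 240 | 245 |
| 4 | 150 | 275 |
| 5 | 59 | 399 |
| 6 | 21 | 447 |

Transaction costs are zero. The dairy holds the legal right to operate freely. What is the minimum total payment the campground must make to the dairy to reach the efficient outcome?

Left alone the dairy would choose level 6 (marginal profit stays positive).
Efficient level: k* = 2 (marginal profit ≥ marginal odour cost through 2).
The campground must at least cover the dairy's forgone profit from cutting 6→2: 240 + 150 + 59 + 21 = 470.

$470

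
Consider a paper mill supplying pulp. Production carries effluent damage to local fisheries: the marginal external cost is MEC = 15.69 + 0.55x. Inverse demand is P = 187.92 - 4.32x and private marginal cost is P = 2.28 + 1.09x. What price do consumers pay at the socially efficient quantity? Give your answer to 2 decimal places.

Social marginal cost = private MC + MEC = 17.97 + 1.64x.
Set SMC = demand: 17.97 + 1.64x = 187.92 - 4.32x → x* = 28.5151.
Consumer price on the demand curve at x*: 187.92 − 4.32×28.5151 = 64.7348.

P = 64.73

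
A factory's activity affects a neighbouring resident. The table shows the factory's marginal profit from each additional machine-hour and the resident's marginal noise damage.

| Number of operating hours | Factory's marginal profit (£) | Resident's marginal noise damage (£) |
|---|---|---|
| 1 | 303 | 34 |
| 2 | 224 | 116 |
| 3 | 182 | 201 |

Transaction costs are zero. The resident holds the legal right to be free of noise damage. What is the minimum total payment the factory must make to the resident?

Efficient level: marginal profit ≥ marginal noise damage through level 2, so k* = 2.
With the resident holding the right, the factory must at least compensate total damage at k*: 34 + 116 = 150.

£150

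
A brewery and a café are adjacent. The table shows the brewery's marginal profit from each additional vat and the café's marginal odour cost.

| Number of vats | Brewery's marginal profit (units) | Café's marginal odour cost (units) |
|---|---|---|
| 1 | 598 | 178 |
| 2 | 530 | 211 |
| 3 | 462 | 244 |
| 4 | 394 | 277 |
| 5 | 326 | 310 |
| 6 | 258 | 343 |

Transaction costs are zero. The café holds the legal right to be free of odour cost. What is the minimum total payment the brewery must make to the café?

1220

Efficient level: marginal profit ≥ marginal odour cost through level 5, so k* = 5.
With the café holding the right, the brewery must at least compensate total damage at k*: 178 + 211 + 244 + 277 + 310 = 1220.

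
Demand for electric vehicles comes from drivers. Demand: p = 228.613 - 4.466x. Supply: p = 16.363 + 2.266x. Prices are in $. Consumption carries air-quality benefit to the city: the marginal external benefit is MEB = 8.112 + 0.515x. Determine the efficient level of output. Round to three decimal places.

Social marginal benefit = demand + MEB = 236.725 - 3.951x.
Set SMB = MC: 236.725 - 3.951x = 16.363 + 2.266x → x* = 35.4451.

x* = 35.445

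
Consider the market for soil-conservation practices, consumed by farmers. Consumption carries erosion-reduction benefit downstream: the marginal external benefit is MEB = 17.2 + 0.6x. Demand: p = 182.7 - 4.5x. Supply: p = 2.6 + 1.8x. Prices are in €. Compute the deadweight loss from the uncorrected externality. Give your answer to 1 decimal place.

Market equilibrium (private): 2.6 + 1.8x = 182.7 - 4.5x → x_m = 28.5873.
Social marginal benefit = demand + MEB = 199.9 - 3.9x.
Set SMB = MC: 199.9 - 3.9x = 2.6 + 1.8x → x* = 34.6140.
Between x* and x_m the wedge SMB − MC runs linearly from 0 to MEB(x_m), so the loss is a triangle.
DWL = ½ × 6.0267 × 34.3524 = 103.5158.

DWL = €103.5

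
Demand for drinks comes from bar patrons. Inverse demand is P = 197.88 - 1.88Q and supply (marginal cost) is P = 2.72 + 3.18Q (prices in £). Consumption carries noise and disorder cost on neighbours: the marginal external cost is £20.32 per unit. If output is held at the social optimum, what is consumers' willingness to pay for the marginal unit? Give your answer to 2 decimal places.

P = £132.92

Social marginal benefit = demand − MEC = 177.56 - 1.88Q.
Set SMB = MC: 177.56 - 1.88Q = 2.72 + 3.18Q → Q* = 34.5534.
Consumer price on the demand curve at Q*: 197.88 − 1.88×34.5534 = 132.9196.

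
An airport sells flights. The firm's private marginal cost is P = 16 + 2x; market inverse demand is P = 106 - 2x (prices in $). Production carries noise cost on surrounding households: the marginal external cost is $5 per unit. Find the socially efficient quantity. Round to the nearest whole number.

Social marginal cost = private MC + MEC = 21 + 2x.
Set SMC = demand: 21 + 2x = 106 - 2x → x* = 21.2500.

x* = 21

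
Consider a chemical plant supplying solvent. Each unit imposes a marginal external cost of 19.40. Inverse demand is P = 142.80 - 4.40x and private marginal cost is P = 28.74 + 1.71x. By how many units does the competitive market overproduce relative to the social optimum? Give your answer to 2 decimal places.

Market equilibrium (private): 28.74 + 1.71x = 142.80 - 4.40x → x_m = 18.6678.
Social marginal cost = private MC + MEC = 48.14 + 1.71x.
Set SMC = demand: 48.14 + 1.71x = 142.80 - 4.40x → x* = 15.4926.
Gap = |18.6678 − 15.4926| = 3.1752.

3.18 units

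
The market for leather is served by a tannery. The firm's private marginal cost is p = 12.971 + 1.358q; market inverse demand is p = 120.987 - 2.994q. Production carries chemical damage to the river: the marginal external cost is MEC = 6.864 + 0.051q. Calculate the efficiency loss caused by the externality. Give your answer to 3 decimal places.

Market equilibrium (private): 12.971 + 1.358q = 120.987 - 2.994q → q_m = 24.8199.
Social marginal cost = private MC + MEC = 19.835 + 1.409q.
Set SMC = demand: 19.835 + 1.409q = 120.987 - 2.994q → q* = 22.9734.
Between q* and q_m the wedge SMC − demand runs linearly from 0 to MEC(q_m), so the loss is a triangle.
DWL = ½ × 1.8465 × 8.1298 = 7.5058.

DWL = 7.506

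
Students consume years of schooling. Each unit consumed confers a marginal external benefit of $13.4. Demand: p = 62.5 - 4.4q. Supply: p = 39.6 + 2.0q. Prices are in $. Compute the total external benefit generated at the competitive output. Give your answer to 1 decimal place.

Market equilibrium (private): 39.6 + 2.0q = 62.5 - 4.4q → q_m = 3.5781.
Total external benefit = MEB × q_m = 13.4 × 3.5781 = 47.9465.

$47.9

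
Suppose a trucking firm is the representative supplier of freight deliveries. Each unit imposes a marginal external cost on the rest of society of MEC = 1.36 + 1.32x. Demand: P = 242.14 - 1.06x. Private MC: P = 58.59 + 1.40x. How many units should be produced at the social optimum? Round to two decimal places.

Social marginal cost = private MC + MEC = 59.95 + 2.72x.
Set SMC = demand: 59.95 + 2.72x = 242.14 - 1.06x → x* = 48.1984.

x* = 48.20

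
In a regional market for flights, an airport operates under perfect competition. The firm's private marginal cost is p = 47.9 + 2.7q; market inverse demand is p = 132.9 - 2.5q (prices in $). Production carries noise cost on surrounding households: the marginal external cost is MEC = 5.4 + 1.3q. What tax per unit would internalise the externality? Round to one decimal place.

Social marginal cost = private MC + MEC = 53.3 + 4.0q.
Set SMC = demand: 53.3 + 4.0q = 132.9 - 2.5q → q* = 12.2462.
The Pigouvian tax equals MEC at q*: 5.4 + 1.3×12.2462 = 21.3201.

tax = $21.3 per unit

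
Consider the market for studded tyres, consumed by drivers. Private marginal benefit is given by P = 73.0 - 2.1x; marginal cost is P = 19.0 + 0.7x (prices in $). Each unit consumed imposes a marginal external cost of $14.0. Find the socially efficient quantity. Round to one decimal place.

x* = 14.3

Social marginal benefit = demand − MEC = 59.0 - 2.1x.
Set SMB = MC: 59.0 - 2.1x = 19.0 + 0.7x → x* = 14.2857.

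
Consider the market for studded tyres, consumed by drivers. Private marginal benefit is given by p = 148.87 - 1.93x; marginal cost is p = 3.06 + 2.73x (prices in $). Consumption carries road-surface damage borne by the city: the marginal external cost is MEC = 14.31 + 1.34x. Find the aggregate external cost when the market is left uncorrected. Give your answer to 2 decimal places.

Market equilibrium (private): 3.06 + 2.73x = 148.87 - 1.93x → x_m = 31.2897.
Total external cost = ∫₀^{x_m} (14.31 + 1.34x) dx = 14.31×31.2897 + ½×1.34×31.2897² = 1103.7160.

$1103.72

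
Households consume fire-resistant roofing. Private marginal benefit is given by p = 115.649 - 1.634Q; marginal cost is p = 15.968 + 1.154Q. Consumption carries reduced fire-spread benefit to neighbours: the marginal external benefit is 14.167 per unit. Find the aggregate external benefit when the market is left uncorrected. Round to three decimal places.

506.521

Market equilibrium (private): 15.968 + 1.154Q = 115.649 - 1.634Q → Q_m = 35.7536.
Total external benefit = MEB × Q_m = 14.167 × 35.7536 = 506.5213.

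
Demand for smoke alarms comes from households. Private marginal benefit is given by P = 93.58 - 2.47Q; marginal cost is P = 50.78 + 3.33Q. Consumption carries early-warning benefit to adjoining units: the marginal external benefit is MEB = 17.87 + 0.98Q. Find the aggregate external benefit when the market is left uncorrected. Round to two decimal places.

158.55

Market equilibrium (private): 50.78 + 3.33Q = 93.58 - 2.47Q → Q_m = 7.3793.
Total external benefit = ∫₀^{Q_m} (17.87 + 0.98Q) dQ = 17.87×7.3793 + ½×0.98×7.3793² = 158.5506.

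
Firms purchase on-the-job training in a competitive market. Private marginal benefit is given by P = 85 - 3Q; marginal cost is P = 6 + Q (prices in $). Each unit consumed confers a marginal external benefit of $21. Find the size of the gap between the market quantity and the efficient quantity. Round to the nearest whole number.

Market equilibrium (private): 6 + Q = 85 - 3Q → Q_m = 19.7500.
Social marginal benefit = demand + MEB = 106 - 3Q.
Set SMB = MC: 106 - 3Q = 6 + Q → Q* = 25.0000.
Gap = |19.7500 − 25.0000| = 5.2500.

5 units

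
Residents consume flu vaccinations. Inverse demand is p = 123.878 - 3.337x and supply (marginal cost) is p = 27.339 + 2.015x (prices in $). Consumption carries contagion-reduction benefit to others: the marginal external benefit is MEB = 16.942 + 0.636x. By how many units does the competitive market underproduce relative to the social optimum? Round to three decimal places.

Market equilibrium (private): 27.339 + 2.015x = 123.878 - 3.337x → x_m = 18.0379.
Social marginal benefit = demand + MEB = 140.820 - 2.701x.
Set SMB = MC: 140.820 - 2.701x = 27.339 + 2.015x → x* = 24.0630.
Gap = |18.0379 − 24.0630| = 6.0251.

6.025 units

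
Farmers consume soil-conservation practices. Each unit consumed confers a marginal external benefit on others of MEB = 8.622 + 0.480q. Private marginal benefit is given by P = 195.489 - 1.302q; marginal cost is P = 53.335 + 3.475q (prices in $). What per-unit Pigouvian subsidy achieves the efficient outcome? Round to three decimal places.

Social marginal benefit = demand + MEB = 204.111 - 0.822q.
Set SMB = MC: 204.111 - 0.822q = 53.335 + 3.475q → q* = 35.0887.
The Pigouvian subsidy equals MEB at q*: 8.622 + 0.480×35.0887 = 25.4646.

subsidy = $25.465 per unit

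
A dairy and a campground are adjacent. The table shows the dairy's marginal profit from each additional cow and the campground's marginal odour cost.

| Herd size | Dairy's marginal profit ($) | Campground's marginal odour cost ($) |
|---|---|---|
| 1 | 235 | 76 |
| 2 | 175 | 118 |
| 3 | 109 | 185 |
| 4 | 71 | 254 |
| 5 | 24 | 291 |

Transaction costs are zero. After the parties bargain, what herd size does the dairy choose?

2

Bargaining reaches the level where marginal profit last exceeds marginal odour cost.
That holds through level 2 (175 ≥ 118) but not at 3 (109 < 185).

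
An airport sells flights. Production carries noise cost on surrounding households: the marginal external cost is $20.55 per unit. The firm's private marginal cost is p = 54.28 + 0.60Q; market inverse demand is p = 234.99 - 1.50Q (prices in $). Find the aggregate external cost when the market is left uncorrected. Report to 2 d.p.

Market equilibrium (private): 54.28 + 0.60Q = 234.99 - 1.50Q → Q_m = 86.0524.
Total external cost = MEC × Q_m = 20.55 × 86.0524 = 1768.3768.

$1768.38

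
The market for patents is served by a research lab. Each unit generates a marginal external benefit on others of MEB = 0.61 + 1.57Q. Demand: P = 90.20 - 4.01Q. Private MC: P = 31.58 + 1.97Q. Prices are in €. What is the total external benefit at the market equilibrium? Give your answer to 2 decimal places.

Market equilibrium (private): 31.58 + 1.97Q = 90.20 - 4.01Q → Q_m = 9.8027.
Total external benefit = ∫₀^{Q_m} (0.61 + 1.57Q) dQ = 0.61×9.8027 + ½×1.57×9.8027² = 81.4126.

€81.41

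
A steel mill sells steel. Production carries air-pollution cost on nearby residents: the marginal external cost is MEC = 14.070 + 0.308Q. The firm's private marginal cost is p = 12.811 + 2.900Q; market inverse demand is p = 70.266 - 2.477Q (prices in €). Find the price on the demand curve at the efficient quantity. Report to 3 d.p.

Social marginal cost = private MC + MEC = 26.881 + 3.208Q.
Set SMC = demand: 26.881 + 3.208Q = 70.266 - 2.477Q → Q* = 7.6315.
Consumer price on the demand curve at Q*: 70.266 − 2.477×7.6315 = 51.3628.

P = €51.363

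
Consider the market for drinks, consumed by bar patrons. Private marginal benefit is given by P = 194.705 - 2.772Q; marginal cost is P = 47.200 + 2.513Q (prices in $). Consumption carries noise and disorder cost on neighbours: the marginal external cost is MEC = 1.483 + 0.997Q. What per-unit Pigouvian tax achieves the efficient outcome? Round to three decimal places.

Social marginal benefit = demand − MEC = 193.222 - 3.769Q.
Set SMB = MC: 193.222 - 3.769Q = 47.200 + 2.513Q → Q* = 23.2445.
The Pigouvian tax equals MEC at Q*: 1.483 + 0.997×23.2445 = 24.6578.

tax = $24.658 per unit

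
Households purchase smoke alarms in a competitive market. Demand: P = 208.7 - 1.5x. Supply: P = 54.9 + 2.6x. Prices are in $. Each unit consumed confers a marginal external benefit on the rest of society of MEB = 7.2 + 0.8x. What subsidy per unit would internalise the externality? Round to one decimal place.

subsidy = $46.2 per unit

Social marginal benefit = demand + MEB = 215.9 - 0.7x.
Set SMB = MC: 215.9 - 0.7x = 54.9 + 2.6x → x* = 48.7879.
The Pigouvian subsidy equals MEB at x*: 7.2 + 0.8×48.7879 = 46.2303.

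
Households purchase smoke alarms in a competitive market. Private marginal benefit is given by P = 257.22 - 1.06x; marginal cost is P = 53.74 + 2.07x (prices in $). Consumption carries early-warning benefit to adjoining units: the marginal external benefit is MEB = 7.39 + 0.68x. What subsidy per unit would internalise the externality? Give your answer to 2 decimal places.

subsidy = $65.92 per unit

Social marginal benefit = demand + MEB = 264.61 - 0.38x.
Set SMB = MC: 264.61 - 0.38x = 53.74 + 2.07x → x* = 86.0694.
The Pigouvian subsidy equals MEB at x*: 7.39 + 0.68×86.0694 = 65.9172.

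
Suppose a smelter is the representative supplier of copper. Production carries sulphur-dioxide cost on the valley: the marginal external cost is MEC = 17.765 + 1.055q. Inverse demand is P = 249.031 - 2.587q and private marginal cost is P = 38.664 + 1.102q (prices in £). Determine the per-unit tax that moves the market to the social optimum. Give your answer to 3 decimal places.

Social marginal cost = private MC + MEC = 56.429 + 2.157q.
Set SMC = demand: 56.429 + 2.157q = 249.031 - 2.587q → q* = 40.5991.
The Pigouvian tax equals MEC at q*: 17.765 + 1.055×40.5991 = 60.5971.

tax = £60.597 per unit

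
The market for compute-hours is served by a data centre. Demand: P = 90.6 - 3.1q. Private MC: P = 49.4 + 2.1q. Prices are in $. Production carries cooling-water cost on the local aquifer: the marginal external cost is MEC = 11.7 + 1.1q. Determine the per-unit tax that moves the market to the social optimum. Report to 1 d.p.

Social marginal cost = private MC + MEC = 61.1 + 3.2q.
Set SMC = demand: 61.1 + 3.2q = 90.6 - 3.1q → q* = 4.6825.
The Pigouvian tax equals MEC at q*: 11.7 + 1.1×4.6825 = 16.8508.

tax = $16.9 per unit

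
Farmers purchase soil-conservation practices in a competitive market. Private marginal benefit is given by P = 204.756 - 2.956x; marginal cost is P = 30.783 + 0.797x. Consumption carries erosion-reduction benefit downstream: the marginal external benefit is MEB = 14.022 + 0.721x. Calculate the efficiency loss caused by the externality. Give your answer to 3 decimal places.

Market equilibrium (private): 30.783 + 0.797x = 204.756 - 2.956x → x_m = 46.3557.
Social marginal benefit = demand + MEB = 218.778 - 2.235x.
Set SMB = MC: 218.778 - 2.235x = 30.783 + 0.797x → x* = 62.0036.
The welfare-loss triangle has base |x_m − x*| and height MEB(x_m) (the vertical gap between SMB and MC is zero at x* and MEB at x_m).
DWL = ½ × 15.6479 × 47.4445 = 371.2034.

DWL = 371.203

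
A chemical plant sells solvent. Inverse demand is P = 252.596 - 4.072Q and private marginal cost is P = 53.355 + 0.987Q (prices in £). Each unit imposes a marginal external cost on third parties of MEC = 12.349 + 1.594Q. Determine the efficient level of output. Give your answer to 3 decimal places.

Social marginal cost = private MC + MEC = 65.704 + 2.581Q.
Set SMC = demand: 65.704 + 2.581Q = 252.596 - 4.072Q → Q* = 28.0914.

Q* = 28.091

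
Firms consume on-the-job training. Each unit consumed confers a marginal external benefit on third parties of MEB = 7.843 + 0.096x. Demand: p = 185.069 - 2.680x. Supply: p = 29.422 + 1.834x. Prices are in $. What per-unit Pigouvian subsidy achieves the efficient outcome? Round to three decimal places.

Social marginal benefit = demand + MEB = 192.912 - 2.584x.
Set SMB = MC: 192.912 - 2.584x = 29.422 + 1.834x → x* = 37.0054.
The Pigouvian subsidy equals MEB at x*: 7.843 + 0.096×37.0054 = 11.3955.

subsidy = $11.396 per unit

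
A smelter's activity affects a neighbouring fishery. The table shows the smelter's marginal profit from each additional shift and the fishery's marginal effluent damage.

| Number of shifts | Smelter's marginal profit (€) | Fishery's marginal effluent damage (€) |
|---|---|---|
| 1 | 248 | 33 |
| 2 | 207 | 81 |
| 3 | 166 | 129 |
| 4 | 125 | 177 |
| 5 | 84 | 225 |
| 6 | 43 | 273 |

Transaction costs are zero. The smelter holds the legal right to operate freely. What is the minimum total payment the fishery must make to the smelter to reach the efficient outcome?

€252

Left alone the smelter would choose level 6 (marginal profit stays positive).
Efficient level: k* = 3 (marginal profit ≥ marginal effluent damage through 3).
The fishery must at least cover the smelter's forgone profit from cutting 6→3: 125 + 84 + 43 = 252.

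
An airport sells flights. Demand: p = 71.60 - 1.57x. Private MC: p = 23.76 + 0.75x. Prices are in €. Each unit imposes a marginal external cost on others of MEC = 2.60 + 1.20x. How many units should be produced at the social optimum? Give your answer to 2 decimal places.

Social marginal cost = private MC + MEC = 26.36 + 1.95x.
Set SMC = demand: 26.36 + 1.95x = 71.60 - 1.57x → x* = 12.8523.

x* = 12.85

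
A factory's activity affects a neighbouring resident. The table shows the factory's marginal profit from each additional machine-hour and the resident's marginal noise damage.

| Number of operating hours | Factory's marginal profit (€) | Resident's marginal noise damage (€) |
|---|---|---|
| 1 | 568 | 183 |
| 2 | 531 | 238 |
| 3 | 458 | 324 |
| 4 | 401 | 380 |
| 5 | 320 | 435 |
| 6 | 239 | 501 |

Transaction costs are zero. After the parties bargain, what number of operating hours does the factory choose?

Bargaining reaches the level where marginal profit last exceeds marginal noise damage.
That holds through level 4 (401 ≥ 380) but not at 5 (320 < 435).

4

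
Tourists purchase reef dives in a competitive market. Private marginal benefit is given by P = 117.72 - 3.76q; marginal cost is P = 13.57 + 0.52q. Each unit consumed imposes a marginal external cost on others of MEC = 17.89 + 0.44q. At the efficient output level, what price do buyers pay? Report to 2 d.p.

Social marginal benefit = demand − MEC = 99.83 - 4.20q.
Set SMB = MC: 99.83 - 4.20q = 13.57 + 0.52q → q* = 18.2754.
Consumer price on the demand curve at q*: 117.72 − 3.76×18.2754 = 49.0045.

P = 49.00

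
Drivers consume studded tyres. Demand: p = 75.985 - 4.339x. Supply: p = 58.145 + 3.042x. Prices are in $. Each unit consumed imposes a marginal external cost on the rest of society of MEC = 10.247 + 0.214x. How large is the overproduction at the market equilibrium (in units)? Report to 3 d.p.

1.417 units

Market equilibrium (private): 58.145 + 3.042x = 75.985 - 4.339x → x_m = 2.4170.
Social marginal benefit = demand − MEC = 65.738 - 4.553x.
Set SMB = MC: 65.738 - 4.553x = 58.145 + 3.042x → x* = 0.9997.
Gap = |2.4170 − 0.9997| = 1.4173.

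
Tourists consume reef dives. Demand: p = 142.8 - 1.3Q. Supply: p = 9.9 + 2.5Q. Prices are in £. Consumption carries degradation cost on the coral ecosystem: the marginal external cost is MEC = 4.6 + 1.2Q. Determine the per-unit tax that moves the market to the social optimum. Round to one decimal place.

Social marginal benefit = demand − MEC = 138.2 - 2.5Q.
Set SMB = MC: 138.2 - 2.5Q = 9.9 + 2.5Q → Q* = 25.6600.
The Pigouvian tax equals MEC at Q*: 4.6 + 1.2×25.6600 = 35.3920.

tax = £35.4 per unit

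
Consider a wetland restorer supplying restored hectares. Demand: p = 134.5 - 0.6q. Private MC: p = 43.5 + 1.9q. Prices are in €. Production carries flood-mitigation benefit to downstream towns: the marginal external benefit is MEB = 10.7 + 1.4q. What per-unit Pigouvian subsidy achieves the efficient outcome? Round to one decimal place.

Social marginal cost = private MC − MEB = 32.8 + 0.5q.
Set SMC = demand: 32.8 + 0.5q = 134.5 - 0.6q → q* = 92.4545.
The Pigouvian subsidy equals MEB at q*: 10.7 + 1.4×92.4545 = 140.1363.

subsidy = €140.1 per unit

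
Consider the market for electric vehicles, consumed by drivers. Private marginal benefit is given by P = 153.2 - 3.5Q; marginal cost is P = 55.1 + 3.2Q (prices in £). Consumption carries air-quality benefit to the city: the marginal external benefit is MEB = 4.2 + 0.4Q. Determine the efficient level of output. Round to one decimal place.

Q* = 16.2

Social marginal benefit = demand + MEB = 157.4 - 3.1Q.
Set SMB = MC: 157.4 - 3.1Q = 55.1 + 3.2Q → Q* = 16.2381.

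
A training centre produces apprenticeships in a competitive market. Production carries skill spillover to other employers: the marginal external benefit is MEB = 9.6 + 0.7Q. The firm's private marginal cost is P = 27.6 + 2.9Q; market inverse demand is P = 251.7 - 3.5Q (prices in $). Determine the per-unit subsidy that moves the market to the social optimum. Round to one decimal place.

subsidy = $38.3 per unit

Social marginal cost = private MC − MEB = 18.0 + 2.2Q.
Set SMC = demand: 18.0 + 2.2Q = 251.7 - 3.5Q → Q* = 41.0000.
The Pigouvian subsidy equals MEB at Q*: 9.6 + 0.7×41.0000 = 38.3000.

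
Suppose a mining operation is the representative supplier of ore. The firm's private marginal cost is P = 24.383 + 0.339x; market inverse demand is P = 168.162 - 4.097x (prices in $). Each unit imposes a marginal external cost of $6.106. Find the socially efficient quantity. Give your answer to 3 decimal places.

Social marginal cost = private MC + MEC = 30.489 + 0.339x.
Set SMC = demand: 30.489 + 0.339x = 168.162 - 4.097x → x* = 31.0354.

x* = 31.035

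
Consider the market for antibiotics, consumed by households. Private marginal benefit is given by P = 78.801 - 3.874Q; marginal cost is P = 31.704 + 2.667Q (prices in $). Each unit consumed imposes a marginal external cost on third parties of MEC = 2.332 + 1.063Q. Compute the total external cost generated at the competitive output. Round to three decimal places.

Market equilibrium (private): 31.704 + 2.667Q = 78.801 - 3.874Q → Q_m = 7.2003.
Total external cost = ∫₀^{Q_m} (2.332 + 1.063Q) dQ = 2.332×7.2003 + ½×1.063×7.2003² = 44.3464.

$44.346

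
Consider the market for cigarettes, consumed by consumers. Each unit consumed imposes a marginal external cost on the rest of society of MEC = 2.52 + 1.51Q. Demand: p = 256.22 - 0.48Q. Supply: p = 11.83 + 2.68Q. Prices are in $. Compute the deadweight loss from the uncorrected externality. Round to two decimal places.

DWL = $1523.85

Market equilibrium (private): 11.83 + 2.68Q = 256.22 - 0.48Q → Q_m = 77.3386.
Social marginal benefit = demand − MEC = 253.70 - 1.99Q.
Set SMB = MC: 253.70 - 1.99Q = 11.83 + 2.68Q → Q* = 51.7923.
The loss is the area between SMB and MC from Q* to Q_m; with linear curves that's a triangle of height MEC(Q_m).
DWL = ½ × 25.5463 × 119.3013 = 1523.8534.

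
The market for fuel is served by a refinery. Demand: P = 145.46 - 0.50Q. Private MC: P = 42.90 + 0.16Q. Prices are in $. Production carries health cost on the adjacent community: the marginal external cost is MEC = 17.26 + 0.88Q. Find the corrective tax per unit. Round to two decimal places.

Social marginal cost = private MC + MEC = 60.16 + 1.04Q.
Set SMC = demand: 60.16 + 1.04Q = 145.46 - 0.50Q → Q* = 55.3896.
The Pigouvian tax equals MEC at Q*: 17.26 + 0.88×55.3896 = 66.0028.

tax = $66.00 per unit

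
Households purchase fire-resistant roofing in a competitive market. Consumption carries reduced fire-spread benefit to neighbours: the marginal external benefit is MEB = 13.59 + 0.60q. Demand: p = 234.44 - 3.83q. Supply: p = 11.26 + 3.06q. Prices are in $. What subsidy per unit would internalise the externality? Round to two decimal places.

subsidy = $36.18 per unit

Social marginal benefit = demand + MEB = 248.03 - 3.23q.
Set SMB = MC: 248.03 - 3.23q = 11.26 + 3.06q → q* = 37.6423.
The Pigouvian subsidy equals MEB at q*: 13.59 + 0.60×37.6423 = 36.1754.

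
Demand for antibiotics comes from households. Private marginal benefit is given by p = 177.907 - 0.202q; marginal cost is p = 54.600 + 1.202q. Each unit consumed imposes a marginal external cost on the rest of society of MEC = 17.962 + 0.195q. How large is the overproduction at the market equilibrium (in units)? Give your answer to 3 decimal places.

Market equilibrium (private): 54.600 + 1.202q = 177.907 - 0.202q → q_m = 87.8255.
Social marginal benefit = demand − MEC = 159.945 - 0.397q.
Set SMB = MC: 159.945 - 0.397q = 54.600 + 1.202q → q* = 65.8818.
Gap = |87.8255 − 65.8818| = 21.9437.

21.944 units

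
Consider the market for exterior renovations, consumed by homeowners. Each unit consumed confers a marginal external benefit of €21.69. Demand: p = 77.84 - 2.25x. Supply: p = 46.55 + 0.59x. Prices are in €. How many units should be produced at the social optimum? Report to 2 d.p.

Social marginal benefit = demand + MEB = 99.53 - 2.25x.
Set SMB = MC: 99.53 - 2.25x = 46.55 + 0.59x → x* = 18.6549.

x* = 18.65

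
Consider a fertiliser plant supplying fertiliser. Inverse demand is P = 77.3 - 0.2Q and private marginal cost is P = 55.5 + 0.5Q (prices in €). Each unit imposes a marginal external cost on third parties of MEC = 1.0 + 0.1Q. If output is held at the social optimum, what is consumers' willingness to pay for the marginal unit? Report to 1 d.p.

P = €72.1

Social marginal cost = private MC + MEC = 56.5 + 0.6Q.
Set SMC = demand: 56.5 + 0.6Q = 77.3 - 0.2Q → Q* = 26.0000.
Consumer price on the demand curve at Q*: 77.3 − 0.2×26.0000 = 72.1000.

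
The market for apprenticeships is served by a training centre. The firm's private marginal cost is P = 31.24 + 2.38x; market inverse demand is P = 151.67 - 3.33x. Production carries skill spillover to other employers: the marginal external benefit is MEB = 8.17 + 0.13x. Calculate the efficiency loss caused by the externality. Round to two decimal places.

Market equilibrium (private): 31.24 + 2.38x = 151.67 - 3.33x → x_m = 21.0911.
Social marginal cost = private MC − MEB = 23.07 + 2.25x.
Set SMC = demand: 23.07 + 2.25x = 151.67 - 3.33x → x* = 23.0466.
Height of the DWL triangle at x_m is demand(x_m) − SMC(x_m) = MEB(x_m) = 10.9118.
DWL = ½ × 1.9555 × 10.9118 = 10.6690.

DWL = 10.67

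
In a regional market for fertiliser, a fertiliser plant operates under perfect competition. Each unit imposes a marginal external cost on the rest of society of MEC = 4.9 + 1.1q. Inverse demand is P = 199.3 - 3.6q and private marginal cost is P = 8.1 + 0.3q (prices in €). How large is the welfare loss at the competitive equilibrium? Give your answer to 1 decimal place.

DWL = €346.1

Market equilibrium (private): 8.1 + 0.3q = 199.3 - 3.6q → q_m = 49.0256.
Social marginal cost = private MC + MEC = 13.0 + 1.4q.
Set SMC = demand: 13.0 + 1.4q = 199.3 - 3.6q → q* = 37.2600.
Height of the DWL triangle at q_m is SMC(q_m) − demand(q_m) = MEC(q_m) = 58.8282.
DWL = ½ × 11.7656 × 58.8282 = 346.0745.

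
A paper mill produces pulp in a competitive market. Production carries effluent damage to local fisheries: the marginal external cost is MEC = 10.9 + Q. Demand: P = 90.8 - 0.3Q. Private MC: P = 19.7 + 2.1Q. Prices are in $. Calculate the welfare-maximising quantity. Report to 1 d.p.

Social marginal cost = private MC + MEC = 30.6 + 3.1Q.
Set SMC = demand: 30.6 + 3.1Q = 90.8 - 0.3Q → Q* = 17.7059.

Q* = 17.7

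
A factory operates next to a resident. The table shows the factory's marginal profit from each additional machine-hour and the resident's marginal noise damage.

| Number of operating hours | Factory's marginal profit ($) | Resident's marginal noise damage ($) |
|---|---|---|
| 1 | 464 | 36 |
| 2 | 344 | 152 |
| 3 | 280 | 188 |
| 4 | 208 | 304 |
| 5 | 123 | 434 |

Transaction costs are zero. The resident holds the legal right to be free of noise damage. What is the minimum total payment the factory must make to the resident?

Efficient level: marginal profit ≥ marginal noise damage through level 3, so k* = 3.
With the resident holding the right, the factory must at least compensate total damage at k*: 36 + 152 + 188 = 376.

$376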